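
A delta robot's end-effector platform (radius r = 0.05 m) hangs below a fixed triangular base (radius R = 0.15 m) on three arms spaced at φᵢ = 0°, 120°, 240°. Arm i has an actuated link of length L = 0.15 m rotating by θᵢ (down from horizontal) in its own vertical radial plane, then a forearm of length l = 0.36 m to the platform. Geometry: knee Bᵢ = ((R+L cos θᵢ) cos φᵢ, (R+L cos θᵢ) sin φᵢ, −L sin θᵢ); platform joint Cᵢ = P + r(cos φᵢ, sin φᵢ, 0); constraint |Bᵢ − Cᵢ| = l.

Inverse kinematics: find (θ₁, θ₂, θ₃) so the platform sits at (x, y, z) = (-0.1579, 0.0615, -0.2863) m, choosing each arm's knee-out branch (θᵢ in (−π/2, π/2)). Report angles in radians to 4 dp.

θ₁ = 1.1346, θ₂ = -0.2614, θ₃ = 0.3493

rotate P by −φ1: (-0.1579, 0.0615, -0.2863)
  e−x'=0.2579;  (l²−L²−(e−x')²−y'²−z²)/2L = -0.1505
  γ=atan2(-0.2863,0.2579)=-0.8375;  ψ=arccos(-0.3907)=1.9722;  θ1=γ+ψ≈1.1346
arm 2 (φ=120.0°): x'=0.1322, y'=0.1060
  e−x'=-0.0322;  (l²−L²−(e−x')²−y'²−z²)/2L = 0.0429
  θ2 = atan2(B,A) + arccos(C/0.2881) = -0.2614
arm 3 (φ=240.0°): x'=0.0257, y'=-0.1675
  A=0.0743, B=-0.2863, C=(l²−L²−A²−y'²−z²)/(2L)=-0.0281
  γ=atan2(-0.2863,0.0743)=-1.3168;  ψ=arccos(-0.0952)=1.6661;  θ3=γ+ψ≈0.3493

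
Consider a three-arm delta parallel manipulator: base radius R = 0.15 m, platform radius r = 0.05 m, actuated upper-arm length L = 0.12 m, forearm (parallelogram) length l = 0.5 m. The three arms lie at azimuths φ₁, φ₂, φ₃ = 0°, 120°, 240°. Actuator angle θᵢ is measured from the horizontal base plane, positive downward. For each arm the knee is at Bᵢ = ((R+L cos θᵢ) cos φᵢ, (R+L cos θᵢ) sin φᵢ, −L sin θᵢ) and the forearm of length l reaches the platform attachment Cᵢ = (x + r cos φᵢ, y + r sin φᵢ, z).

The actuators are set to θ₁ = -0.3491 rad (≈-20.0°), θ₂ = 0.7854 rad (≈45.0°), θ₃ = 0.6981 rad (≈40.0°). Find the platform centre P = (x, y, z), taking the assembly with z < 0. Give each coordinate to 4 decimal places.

S1 = (0.2128·cos0.0°, 0.2128·sin0.0°, 0.0410) = (0.2128, 0.0000, 0.0410)
φ2=120.0°: virtual centre (-0.0924, 0.1601, -0.0849), radius l
φ3=240.0°: virtual centre (-0.0960, -0.1662, -0.0771), radius l
subtract pairs → two planes through P
[-0.6104 0.3202 -0.2518]·P = -0.0056;  [-0.6175 -0.3324 -0.2364]·P = -0.0042
Cramer: x(z) = 0.0080-0.3979z;  y(z) = -0.0023+0.0280z
quadratic in z: (1.1591)z²+(0.0807)z+(-0.2064)=0, √Δ=0.9815 → z ∈ {-0.4582, 0.3886}; z = -0.4582 (taking z<0)
x = 0.1903, y = -0.0151

(0.1903, -0.0151, -0.4582)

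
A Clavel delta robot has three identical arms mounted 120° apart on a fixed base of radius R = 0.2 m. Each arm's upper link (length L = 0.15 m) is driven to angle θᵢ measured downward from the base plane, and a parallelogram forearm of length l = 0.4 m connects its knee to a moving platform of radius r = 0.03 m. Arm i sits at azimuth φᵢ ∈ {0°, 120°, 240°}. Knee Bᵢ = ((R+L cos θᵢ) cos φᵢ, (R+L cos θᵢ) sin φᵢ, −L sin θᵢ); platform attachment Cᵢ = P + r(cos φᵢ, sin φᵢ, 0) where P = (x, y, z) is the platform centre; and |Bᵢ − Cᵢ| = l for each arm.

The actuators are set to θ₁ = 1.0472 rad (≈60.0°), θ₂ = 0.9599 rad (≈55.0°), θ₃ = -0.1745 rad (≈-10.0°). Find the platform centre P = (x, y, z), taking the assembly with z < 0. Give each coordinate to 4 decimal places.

φ1=0.0°: virtual centre (0.2450, 0.0000, -0.1299), radius l
φ2=120.0°: virtual centre (-0.1280, 0.2217, -0.1229), radius l
arm 3 at φ=240.0°: e+L cos θ3 = 0.3177;  centre 3 = (-0.1589, -0.2752, 0.0260)
|centre ₂|²−|centre ₁|² = 0.0038;  |centre ₃|²−|centre ₁|² = 0.0247
plane₁₂: -0.7460x+0.4435y+0.0141z = 0.0038
Cramer: x(z) = -0.0170+0.1900z;  y(z) = -0.0201+0.2879z
into |P−centre ₁|² = l²: 1.1190z² + 0.1487z + -0.0741 = 0;  Δ = 0.3538;  z = -0.3322 or 0.1993 → z<0 root = -0.3322
x = -0.0801, y = -0.1157

(-0.0801, -0.1157, -0.3322)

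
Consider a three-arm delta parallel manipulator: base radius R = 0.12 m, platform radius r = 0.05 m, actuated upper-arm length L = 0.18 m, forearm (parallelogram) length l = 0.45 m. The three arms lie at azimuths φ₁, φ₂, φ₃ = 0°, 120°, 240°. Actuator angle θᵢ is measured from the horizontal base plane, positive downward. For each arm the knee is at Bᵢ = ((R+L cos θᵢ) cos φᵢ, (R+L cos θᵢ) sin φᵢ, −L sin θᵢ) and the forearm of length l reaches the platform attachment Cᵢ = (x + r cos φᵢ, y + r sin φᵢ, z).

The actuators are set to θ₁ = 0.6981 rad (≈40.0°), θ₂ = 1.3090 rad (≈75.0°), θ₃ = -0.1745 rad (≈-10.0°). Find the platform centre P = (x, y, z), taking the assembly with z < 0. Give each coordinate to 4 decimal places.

(0.0017, -0.2864, -0.3949)

arm 1 at φ=0.0°: ρ1 = 0.2079;  O1 = (0.2079, 0.0000, -0.1157)
φ2=120.0°: virtual centre (-0.0583, 0.1010, -0.1739), radius l
O3 = (0.2473·cos240.0°, 0.2473·sin240.0°, 0.0313) = (-0.1236, -0.2141, 0.0313)
eliminate P² terms by subtracting sphere 1 from 2 and 3
linear system: -0.5324x+0.2019y = -0.0128−-0.1163z; -0.6630x+-0.4283y = 0.0055−0.2939z
det = 0.3619;  x = 0.0121+0.0263z,  y = -0.0315+0.6455z
sphere 1 gives Az²+Bz+C=0 with A=1.4174, B=0.1804, C=-0.1498;  B²−4AC=0.8816;  roots -0.3949, 0.2676;  negative root z = -0.3949
x = 0.0017, y = -0.2864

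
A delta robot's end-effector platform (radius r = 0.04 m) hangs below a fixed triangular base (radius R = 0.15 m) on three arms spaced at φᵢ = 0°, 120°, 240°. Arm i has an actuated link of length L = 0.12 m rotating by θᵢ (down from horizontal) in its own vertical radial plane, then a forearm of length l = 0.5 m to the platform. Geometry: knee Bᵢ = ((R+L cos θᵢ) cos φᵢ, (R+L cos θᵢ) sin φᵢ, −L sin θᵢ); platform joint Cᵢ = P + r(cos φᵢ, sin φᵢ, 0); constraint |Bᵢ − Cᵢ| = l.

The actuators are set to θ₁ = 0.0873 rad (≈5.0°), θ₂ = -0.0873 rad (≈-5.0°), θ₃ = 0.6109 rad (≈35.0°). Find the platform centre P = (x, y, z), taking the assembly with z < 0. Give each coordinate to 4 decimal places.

(0.0315, 0.1028, -0.4579)

φ1=0.0°: virtual centre (0.2295, 0.0000, -0.0105), radius l
φ2=120.0°: virtual centre (-0.1148, 0.1988, 0.0105), radius l
O3 = (0.2083·cos240.0°, 0.2083·sin240.0°, -0.0688) = (-0.1041, -0.1804, -0.0688)
subtract pairs → two planes through P
linear system: -0.6886x+0.3976y = 0.0000−0.0419z; -0.6674x+-0.3608y = -0.0047−-0.1167z
Cramer: x(z) = 0.0036-0.0609z;  y(z) = 0.0063-0.2108z
sphere 1 gives Az²+Bz+C=0 with A=1.0482, B=0.0458, C=-0.1988;  B²−4AC=0.8356;  roots -0.4579, 0.4142;  negative root z = -0.4579
x = 0.0315, y = 0.1028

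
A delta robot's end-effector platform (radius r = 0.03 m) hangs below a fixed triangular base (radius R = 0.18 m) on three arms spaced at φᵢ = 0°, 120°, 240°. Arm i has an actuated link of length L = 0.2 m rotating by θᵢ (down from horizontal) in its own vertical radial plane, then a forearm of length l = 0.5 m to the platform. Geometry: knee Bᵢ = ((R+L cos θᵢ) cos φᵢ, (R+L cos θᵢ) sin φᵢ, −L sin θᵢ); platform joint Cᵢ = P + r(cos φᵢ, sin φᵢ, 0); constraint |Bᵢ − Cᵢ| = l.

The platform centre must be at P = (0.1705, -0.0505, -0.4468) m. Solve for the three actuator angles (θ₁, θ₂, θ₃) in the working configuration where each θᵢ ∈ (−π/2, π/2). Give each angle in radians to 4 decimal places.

rotate P by −φ1: (0.1705, -0.0505, -0.4468)
  A cos θ + B sin θ = C:  -0.0205·cos θ + -0.4468·sin θ = 0.0185
  √(A²+B²)=0.4473;  θ1 = -1.6166+1.5294 ≈ -0.0872
arm 2 (φ=120.0°): x'=-0.1290, y'=-0.1224
  A=0.2790, B=-0.4468, C=(l²−L²−A²−y'²−z²)/(2L)=-0.2061
  θ2 = atan2(B,A) + arccos(C/0.5267) = 0.9602
rotate P by −φ3: (-0.0415, 0.1729, -0.4468)
  A cos θ + B sin θ = C:  0.1915·cos θ + -0.4468·sin θ = -0.1405
  θ3 = atan2(B,A) + arccos(C/0.4861) = 0.6982

θ₁ = -0.0872, θ₂ = 0.9602, θ₃ = 0.6982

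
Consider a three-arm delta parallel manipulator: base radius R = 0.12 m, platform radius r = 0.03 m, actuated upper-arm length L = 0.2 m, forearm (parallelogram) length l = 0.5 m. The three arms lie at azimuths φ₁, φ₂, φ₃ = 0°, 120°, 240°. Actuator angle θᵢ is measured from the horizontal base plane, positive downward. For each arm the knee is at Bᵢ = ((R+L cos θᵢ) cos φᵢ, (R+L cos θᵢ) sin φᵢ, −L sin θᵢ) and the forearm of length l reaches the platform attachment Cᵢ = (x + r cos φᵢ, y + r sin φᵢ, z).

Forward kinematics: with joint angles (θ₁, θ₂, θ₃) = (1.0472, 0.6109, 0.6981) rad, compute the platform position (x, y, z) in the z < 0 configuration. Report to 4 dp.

(-0.1104, 0.0193, -0.5724)

φ1=0.0°: virtual centre (0.1900, 0.0000, -0.1732), radius l
S2 = (0.2538·cos120.0°, 0.2538·sin120.0°, -0.1147) = (-0.1269, 0.2198, -0.1147)
S3 = (0.2432·cos240.0°, 0.2432·sin240.0°, -0.1286) = (-0.1216, -0.2106, -0.1286)
eliminate P² terms by subtracting sphere 1 from 2 and 3
plane₁₂: -0.6338x+0.4396y+0.1170z = 0.0115
Cramer: x(z) = -0.0167+0.1637z;  y(z) = 0.0020-0.0301z
quadratic in z: (1.0277)z²+(0.2786)z+(-0.1773)=0, √Δ=0.8979 → z ∈ {-0.5724, 0.3013}; z = -0.5724 (taking z<0)
x = -0.1104, y = 0.0193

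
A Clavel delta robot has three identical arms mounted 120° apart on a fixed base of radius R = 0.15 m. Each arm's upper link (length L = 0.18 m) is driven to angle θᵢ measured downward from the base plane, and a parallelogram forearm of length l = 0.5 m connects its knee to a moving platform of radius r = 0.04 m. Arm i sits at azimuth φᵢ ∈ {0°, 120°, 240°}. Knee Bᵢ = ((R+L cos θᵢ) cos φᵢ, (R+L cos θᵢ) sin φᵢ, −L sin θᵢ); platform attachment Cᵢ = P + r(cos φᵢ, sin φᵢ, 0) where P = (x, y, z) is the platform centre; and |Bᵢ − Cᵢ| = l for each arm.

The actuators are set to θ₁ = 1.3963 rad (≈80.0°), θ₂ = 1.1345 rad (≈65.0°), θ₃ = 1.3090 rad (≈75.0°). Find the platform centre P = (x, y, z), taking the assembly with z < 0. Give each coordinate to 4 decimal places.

(-0.0376, 0.0323, -0.6431)

arm 1 at φ=0.0°: e+L cos θ1 = 0.1413;  S1 = (0.1413, 0.0000, -0.1773)
φ2=120.0°: virtual centre (-0.0930, 0.1611, -0.1631), radius l
φ3=240.0°: virtual centre (-0.0783, -0.1356, -0.1739), radius l
|S₂|²−|S₁|² = 0.0099;  |S₃|²−|S₁|² = 0.0034
plane₁₂: -0.4686x+0.3223y+0.0283z = 0.0099
Cramer: x(z) = -0.0140+0.0367z;  y(z) = 0.0102-0.0343z
into |P−S₁|² = l²: 1.0025z² + 0.3424z + -0.1944 = 0;  Δ = 0.8967;  z = -0.6431 or 0.3015 → z<0 root = -0.6431
x = -0.0376, y = 0.0323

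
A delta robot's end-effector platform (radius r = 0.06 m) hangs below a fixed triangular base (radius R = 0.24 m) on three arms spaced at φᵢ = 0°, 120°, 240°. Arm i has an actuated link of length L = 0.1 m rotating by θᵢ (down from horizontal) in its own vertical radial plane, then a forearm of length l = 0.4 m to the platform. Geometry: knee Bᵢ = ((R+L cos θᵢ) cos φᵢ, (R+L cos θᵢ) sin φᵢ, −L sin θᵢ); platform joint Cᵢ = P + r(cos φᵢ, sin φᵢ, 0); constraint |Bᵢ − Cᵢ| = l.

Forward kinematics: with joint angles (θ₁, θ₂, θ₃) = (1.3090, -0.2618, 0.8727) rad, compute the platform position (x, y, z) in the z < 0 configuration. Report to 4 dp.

(-0.0980, 0.0870, -0.3417)

arm 1 at φ=0.0°: (R−r)+L cos θ1 = 0.2059;  S1 = (0.2059, 0.0000, -0.0966)
φ2=120.0°: virtual centre (-0.1383, 0.2395, 0.0259), radius l
φ3=240.0°: virtual centre (-0.1221, -0.2115, -0.0766), radius l
eliminate P² terms by subtracting sphere 1 from 2 and 3
[-0.6884 0.4791 0.2449]·P = 0.0255;  [-0.6560 -0.4231 0.0400]·P = 0.0138
Cramer: x(z) = -0.0287+0.2028z;  y(z) = 0.0119-0.2199z
into |P−S₁|² = l²: 1.0895z² + 0.0928z + -0.0955 = 0;  Δ = 0.4248;  z = -0.3417 or 0.2565 → z<0 root = -0.3417
x = -0.0980, y = 0.0870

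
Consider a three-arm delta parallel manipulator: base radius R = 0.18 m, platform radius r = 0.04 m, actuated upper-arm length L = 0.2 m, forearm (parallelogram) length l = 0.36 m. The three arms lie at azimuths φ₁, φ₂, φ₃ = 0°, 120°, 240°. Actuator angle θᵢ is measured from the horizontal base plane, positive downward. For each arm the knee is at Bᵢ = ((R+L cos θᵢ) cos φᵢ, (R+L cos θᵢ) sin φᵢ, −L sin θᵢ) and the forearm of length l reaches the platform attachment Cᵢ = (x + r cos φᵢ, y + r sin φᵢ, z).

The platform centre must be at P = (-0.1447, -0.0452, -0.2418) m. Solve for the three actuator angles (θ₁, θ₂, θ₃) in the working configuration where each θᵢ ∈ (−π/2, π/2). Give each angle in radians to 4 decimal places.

θ₁ = 1.2219, θ₂ = 0.4362, θ₃ = -0.0871

arm 1 (φ=0.0°): x'=-0.1447, y'=-0.0452
  e−x'=0.2847;  (l²−L²−(e−x')²−y'²−z²)/2L = -0.1299
  γ=atan2(-0.2418,0.2847)=-0.7041;  ψ=arccos(-0.3478)=1.9260;  θ1=γ+ψ≈1.2219
arm 2 (φ=120.0°): x'=0.0332, y'=0.1479
  e−x'=0.1068;  (l²−L²−(e−x')²−y'²−z²)/2L = -0.0054
  θ2 = atan2(B,A) + arccos(C/0.2643) = 0.4362
rotate P by −φ3: (0.1115, -0.1027, -0.2418)
  A=0.0285, B=-0.2418, C=(l²−L²−A²−y'²−z²)/(2L)=0.0494
  θ3 = atan2(B,A) + arccos(C/0.2435) = -0.0871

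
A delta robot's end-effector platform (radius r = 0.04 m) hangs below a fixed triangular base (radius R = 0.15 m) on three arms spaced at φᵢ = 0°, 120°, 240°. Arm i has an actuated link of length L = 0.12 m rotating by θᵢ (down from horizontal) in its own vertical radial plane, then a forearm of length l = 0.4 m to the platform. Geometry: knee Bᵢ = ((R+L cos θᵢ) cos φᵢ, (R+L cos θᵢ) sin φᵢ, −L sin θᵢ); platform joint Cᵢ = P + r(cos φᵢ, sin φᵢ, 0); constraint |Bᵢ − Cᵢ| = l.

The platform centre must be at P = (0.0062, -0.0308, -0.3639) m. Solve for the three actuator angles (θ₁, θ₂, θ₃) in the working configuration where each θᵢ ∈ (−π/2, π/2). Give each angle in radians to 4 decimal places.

arm 1 (φ=0.0°): x'=0.0062, y'=-0.0308
  A cos θ + B sin θ = C:  0.1038·cos θ + -0.3639·sin θ = 0.0061
  √(A²+B²)=0.3784;  θ1 = -1.2929+1.5548 ≈ 0.2619
arm 2 (φ=120.0°): x'=-0.0298, y'=0.0100
  A=0.1398, B=-0.3639, C=(l²−L²−A²−y'²−z²)/(2L)=-0.0269
  θ2 = atan2(B,A) + arccos(C/0.3898) = 0.4358
φ3=240.0° → target in arm frame (0.0236, 0.0208)
  A=0.0864, B=-0.3639, C=(l²−L²−A²−y'²−z²)/(2L)=0.0220
  θ3 = atan2(B,A) + arccos(C/0.3740) = 0.1744

θ₁ = 0.2619, θ₂ = 0.4358, θ₃ = 0.1744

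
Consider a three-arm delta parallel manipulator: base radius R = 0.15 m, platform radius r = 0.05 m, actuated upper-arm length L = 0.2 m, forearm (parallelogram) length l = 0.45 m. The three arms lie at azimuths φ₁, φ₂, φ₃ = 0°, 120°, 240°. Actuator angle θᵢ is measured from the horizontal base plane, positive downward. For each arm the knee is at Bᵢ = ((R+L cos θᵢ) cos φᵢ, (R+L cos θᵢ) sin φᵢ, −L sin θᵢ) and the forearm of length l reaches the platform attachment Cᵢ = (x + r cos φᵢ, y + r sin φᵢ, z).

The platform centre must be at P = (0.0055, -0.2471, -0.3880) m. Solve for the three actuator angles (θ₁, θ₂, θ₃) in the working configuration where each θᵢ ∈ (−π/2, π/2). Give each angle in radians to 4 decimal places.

arm 1 (φ=0.0°): x'=0.0055, y'=-0.2471
  e−x'=0.0945;  (l²−L²−(e−x')²−y'²−z²)/2L = -0.1451
  γ=atan2(-0.3880,0.0945)=-1.3319;  ψ=arccos(-0.3633)=1.9426;  θ1=γ+ψ≈0.6107
φ2=120.0° → target in arm frame (-0.2167, 0.1188)
  A cos θ + B sin θ = C:  0.3167·cos θ + -0.3880·sin θ = -0.2562
  √(A²+B²)=0.5009;  θ2 = -0.8862+2.1077 ≈ 1.2216
rotate P by −φ3: (0.2112, 0.1283, -0.3880)
  A cos θ + B sin θ = C:  -0.1112·cos θ + -0.3880·sin θ = -0.0422
  γ=atan2(-0.3880,-0.1112)=-1.8500;  ψ=arccos(-0.1046)=1.6756;  θ3=γ+ψ≈-0.1745

θ₁ = 0.6107, θ₂ = 1.2216, θ₃ = -0.1745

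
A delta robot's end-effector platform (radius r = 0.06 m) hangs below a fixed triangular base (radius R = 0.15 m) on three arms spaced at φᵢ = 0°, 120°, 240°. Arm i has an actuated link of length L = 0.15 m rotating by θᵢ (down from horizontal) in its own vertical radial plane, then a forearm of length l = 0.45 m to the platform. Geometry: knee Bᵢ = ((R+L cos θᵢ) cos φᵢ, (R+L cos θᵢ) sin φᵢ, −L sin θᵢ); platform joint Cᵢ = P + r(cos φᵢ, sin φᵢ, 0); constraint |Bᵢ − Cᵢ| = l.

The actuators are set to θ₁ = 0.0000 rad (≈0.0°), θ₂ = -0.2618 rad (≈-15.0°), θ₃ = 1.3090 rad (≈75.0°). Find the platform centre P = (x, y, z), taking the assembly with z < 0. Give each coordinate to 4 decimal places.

(0.1066, 0.2515, -0.3485)

φ1=0.0°: virtual centre (0.2400, 0.0000, 0.0000), radius l
arm 2 at φ=120.0°: ρ2 = 0.2349;  O2 = (-0.1174, 0.2034, 0.0388)
O3 = (0.1288·cos240.0°, 0.1288·sin240.0°, -0.1449) = (-0.0644, -0.1116, -0.1449)
eliminate P² terms by subtracting sphere 1 from 2 and 3
[-0.7149 0.4068 0.0776]·P = -0.0009;  [-0.6088 -0.2231 -0.2898]·P = -0.0200
Cramer: x(z) = 0.0205-0.2470z;  y(z) = 0.0338-0.6248z
sphere 1 gives Az²+Bz+C=0 with A=1.4514, B=0.0662, C=-0.1532;  B²−4AC=0.8937;  roots -0.3485, 0.3028;  negative root z = -0.3485
x = 0.1066, y = 0.2515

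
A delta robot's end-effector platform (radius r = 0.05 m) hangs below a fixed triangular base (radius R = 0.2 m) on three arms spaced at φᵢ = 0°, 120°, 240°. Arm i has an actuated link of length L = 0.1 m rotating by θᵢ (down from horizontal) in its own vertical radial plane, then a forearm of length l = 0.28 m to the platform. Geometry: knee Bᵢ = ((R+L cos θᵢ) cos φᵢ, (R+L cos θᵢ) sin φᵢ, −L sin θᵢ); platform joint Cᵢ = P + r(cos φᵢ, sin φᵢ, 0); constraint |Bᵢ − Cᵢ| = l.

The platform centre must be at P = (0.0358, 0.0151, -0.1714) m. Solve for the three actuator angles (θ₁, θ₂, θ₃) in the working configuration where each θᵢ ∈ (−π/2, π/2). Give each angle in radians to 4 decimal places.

φ1=0.0° → target in arm frame (0.0358, 0.0151)
  A cos θ + B sin θ = C:  0.1142·cos θ + -0.1714·sin θ = 0.1288
  θ1 = atan2(B,A) + arccos(C/0.2060) = -0.0876
φ2=120.0° → target in arm frame (-0.0048, -0.0386)
  A cos θ + B sin θ = C:  0.1548·cos θ + -0.1714·sin θ = 0.0678
  θ2 = atan2(B,A) + arccos(C/0.2310) = 0.4366
rotate P by −φ3: (-0.0310, 0.0235, -0.1714)
  A cos θ + B sin θ = C:  0.1810·cos θ + -0.1714·sin θ = 0.0286
  √(A²+B²)=0.2493;  θ3 = -0.7582+1.4558 ≈ 0.6976

θ₁ = -0.0876, θ₂ = 0.4366, θ₃ = 0.6976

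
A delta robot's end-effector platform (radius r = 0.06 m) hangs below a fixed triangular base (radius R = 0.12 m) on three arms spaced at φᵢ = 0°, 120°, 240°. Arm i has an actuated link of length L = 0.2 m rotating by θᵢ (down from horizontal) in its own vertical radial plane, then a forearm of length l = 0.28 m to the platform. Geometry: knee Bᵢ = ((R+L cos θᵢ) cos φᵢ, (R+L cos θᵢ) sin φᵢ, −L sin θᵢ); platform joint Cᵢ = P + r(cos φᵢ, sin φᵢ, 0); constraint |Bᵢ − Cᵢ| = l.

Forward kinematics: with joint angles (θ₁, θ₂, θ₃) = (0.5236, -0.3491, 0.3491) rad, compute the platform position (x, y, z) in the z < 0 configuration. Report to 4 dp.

arm 1 at φ=0.0°: (R−r)+L cos θ1 = 0.2332;  centre 1 = (0.2332, 0.0000, -0.1000)
centre 2 = (0.2479·cos120.0°, 0.2479·sin120.0°, 0.0684) = (-0.1240, 0.2147, 0.0684)
φ3=240.0°: virtual centre (-0.1240, -0.2147, -0.0684), radius l
eliminate P² terms by subtracting sphere 1 from 2 and 3
[-0.7143 0.4294 0.3368]·P = 0.0018;  [-0.7143 -0.4294 0.0632]·P = 0.0018
Cramer: x(z) = -0.0025+0.2800z;  y(z) = 0.0000-0.3186z
sphere 1 gives Az²+Bz+C=0 with A=1.1799, B=0.0680, C=-0.0129;  B²−4AC=0.0653;  roots -0.1371, 0.0795;  negative root z = -0.1371
x = -0.0409, y = 0.0437

(-0.0409, 0.0437, -0.1371)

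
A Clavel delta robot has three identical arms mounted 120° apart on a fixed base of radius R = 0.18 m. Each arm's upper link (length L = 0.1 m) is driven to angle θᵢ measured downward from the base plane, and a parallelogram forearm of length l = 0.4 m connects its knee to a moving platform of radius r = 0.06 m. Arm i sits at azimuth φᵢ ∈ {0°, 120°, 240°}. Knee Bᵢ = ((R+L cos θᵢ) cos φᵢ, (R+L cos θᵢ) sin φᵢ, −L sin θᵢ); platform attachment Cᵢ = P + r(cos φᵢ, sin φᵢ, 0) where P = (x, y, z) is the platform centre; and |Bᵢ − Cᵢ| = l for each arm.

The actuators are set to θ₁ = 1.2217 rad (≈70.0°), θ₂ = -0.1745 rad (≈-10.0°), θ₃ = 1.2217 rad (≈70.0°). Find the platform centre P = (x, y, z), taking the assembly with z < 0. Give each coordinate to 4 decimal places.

arm 1 at φ=0.0°: e+L cos θ1 = 0.1542;  O1 = (0.1542, 0.0000, -0.0940)
φ2=120.0°: virtual centre (-0.1092, 0.1892, 0.0174), radius l
φ3=240.0°: virtual centre (-0.0771, -0.1335, -0.0940), radius l
subtract pairs → two planes through P
[-0.5269 0.3784 0.2227]·P = 0.0154;  [-0.4626 -0.2671 0.0000]·P = 0.0000
Cramer: x(z) = -0.0130+0.1883z;  y(z) = 0.0226-0.3262z
quadratic in z: (1.1419)z²+(0.1102)z+(-0.1227)=0, √Δ=0.7566 → z ∈ {-0.3796, 0.2831}; z = -0.3796 (taking z<0)
x = -0.0845, y = 0.1464

(-0.0845, 0.1464, -0.3796)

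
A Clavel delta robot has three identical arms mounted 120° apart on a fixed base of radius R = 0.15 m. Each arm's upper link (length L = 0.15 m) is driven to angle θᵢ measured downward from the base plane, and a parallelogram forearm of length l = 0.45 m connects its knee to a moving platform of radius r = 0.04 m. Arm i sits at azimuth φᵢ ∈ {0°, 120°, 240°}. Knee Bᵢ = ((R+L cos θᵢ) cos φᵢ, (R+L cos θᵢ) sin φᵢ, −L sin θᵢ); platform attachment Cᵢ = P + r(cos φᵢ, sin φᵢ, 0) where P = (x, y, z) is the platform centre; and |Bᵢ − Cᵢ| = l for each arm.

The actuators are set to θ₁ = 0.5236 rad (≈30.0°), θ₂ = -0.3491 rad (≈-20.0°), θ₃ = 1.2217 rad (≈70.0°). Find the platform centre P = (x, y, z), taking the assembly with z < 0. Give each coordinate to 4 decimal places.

(0.0037, 0.2324, -0.3795)

arm 1 at φ=0.0°: ρ1 = 0.2399;  centre 1 = (0.2399, 0.0000, -0.0750)
arm 2 at φ=120.0°: ρ2 = 0.2510;  centre 2 = (-0.1255, 0.2173, 0.0513)
centre 3 = (0.1613·cos240.0°, 0.1613·sin240.0°, -0.1410) = (-0.0807, -0.1397, -0.1410)
subtract pairs → two planes through P
plane₁₂: -0.7308x+0.4347y+0.2526z = 0.0024
Cramer: x(z) = 0.0142+0.0274z;  y(z) = 0.0294-0.5351z
quadratic in z: (1.2870)z²+(0.1062)z+(-0.1451)=0, √Δ=0.8706 → z ∈ {-0.3795, 0.2970}; z = -0.3795 (taking z<0)
x = 0.0037, y = 0.2324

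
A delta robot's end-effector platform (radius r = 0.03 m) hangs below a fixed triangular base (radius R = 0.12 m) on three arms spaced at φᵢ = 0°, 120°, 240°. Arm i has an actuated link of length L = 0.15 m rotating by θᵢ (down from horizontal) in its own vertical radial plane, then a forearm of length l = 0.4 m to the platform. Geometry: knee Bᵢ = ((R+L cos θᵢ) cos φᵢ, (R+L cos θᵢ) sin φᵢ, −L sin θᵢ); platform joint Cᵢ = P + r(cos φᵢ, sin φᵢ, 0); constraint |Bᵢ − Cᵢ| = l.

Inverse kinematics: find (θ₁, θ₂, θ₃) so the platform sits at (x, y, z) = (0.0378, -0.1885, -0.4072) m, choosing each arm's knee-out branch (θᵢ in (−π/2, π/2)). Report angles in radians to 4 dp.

rotate P by −φ1: (0.0378, -0.1885, -0.4072)
  A cos θ + B sin θ = C:  0.0522·cos θ + -0.4072·sin θ = -0.2219
  γ=atan2(-0.4072,0.0522)=-1.4433;  ψ=arccos(-0.5405)=2.1418;  θ1=γ+ψ≈0.6985
φ2=120.0° → target in arm frame (-0.1821, 0.0615)
  e−x'=0.2721;  (l²−L²−(e−x')²−y'²−z²)/2L = -0.3539
  γ=atan2(-0.4072,0.2721)=-0.9816;  ψ=arccos(-0.7225)=2.3782;  θ2=γ+ψ≈1.3966
φ3=240.0° → target in arm frame (0.1443, 0.1270)
  e−x'=-0.0543;  (l²−L²−(e−x')²−y'²−z²)/2L = -0.1580
  γ=atan2(-0.4072,-0.0543)=-1.7035;  ψ=arccos(-0.3845)=1.9655;  θ3=γ+ψ≈0.2620

θ₁ = 0.6985, θ₂ = 1.3966, θ₃ = 0.2620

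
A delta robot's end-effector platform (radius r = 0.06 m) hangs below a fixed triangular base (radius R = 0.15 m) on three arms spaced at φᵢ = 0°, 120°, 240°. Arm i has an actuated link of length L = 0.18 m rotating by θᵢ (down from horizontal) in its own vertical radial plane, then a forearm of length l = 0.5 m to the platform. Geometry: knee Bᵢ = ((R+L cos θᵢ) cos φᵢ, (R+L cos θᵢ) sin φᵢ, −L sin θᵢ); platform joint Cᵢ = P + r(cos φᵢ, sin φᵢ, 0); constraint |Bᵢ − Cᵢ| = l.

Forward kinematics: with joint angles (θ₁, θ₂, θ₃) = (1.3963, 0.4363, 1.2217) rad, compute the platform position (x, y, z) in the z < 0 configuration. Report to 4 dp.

centre 1 = (0.1213·cos0.0°, 0.1213·sin0.0°, -0.1773) = (0.1213, 0.0000, -0.1773)
φ2=120.0°: virtual centre (-0.1266, 0.2192, -0.0761), radius l
φ3=240.0°: virtual centre (-0.0758, -0.1313, -0.1691), radius l
eliminate P² terms by subtracting sphere 1 from 2 and 3
linear system: -0.4956x+0.4384y = 0.0237−0.2024z; -0.3941x+-0.2625y = 0.0055−0.0162z
Cramer: x(z) = -0.0285+0.1989z;  y(z) = 0.0220-0.2367z
sphere 1 gives Az²+Bz+C=0 with A=1.0956, B=0.2846, C=-0.1957;  B²−4AC=0.9385;  roots -0.5720, 0.3122;  negative root z = -0.5720
x = -0.1423, y = 0.1574

(-0.1423, 0.1574, -0.5720)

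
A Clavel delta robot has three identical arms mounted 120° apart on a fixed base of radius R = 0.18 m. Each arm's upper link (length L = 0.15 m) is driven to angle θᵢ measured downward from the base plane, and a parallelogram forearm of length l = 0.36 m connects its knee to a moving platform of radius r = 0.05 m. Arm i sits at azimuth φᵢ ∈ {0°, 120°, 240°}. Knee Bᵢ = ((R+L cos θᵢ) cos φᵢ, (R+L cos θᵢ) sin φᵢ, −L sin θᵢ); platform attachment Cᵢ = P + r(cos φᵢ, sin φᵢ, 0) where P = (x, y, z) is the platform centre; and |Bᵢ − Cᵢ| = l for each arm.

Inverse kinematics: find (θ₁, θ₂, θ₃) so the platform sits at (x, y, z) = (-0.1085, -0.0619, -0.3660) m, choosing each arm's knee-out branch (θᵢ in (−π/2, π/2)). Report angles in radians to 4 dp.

rotate P by −φ1: (-0.1085, -0.0619, -0.3660)
  A cos θ + B sin θ = C:  0.2385·cos θ + -0.3660·sin θ = -0.2919
  √(A²+B²)=0.4369;  θ1 = -0.9933+2.3026 ≈ 1.3093
rotate P by −φ2: (0.0006, 0.1249, -0.3660)
  A cos θ + B sin θ = C:  0.1294·cos θ + -0.3660·sin θ = -0.1973
  θ2 = atan2(B,A) + arccos(C/0.3882) = 0.8729
φ3=240.0° → target in arm frame (0.1079, -0.0630)
  A cos θ + B sin θ = C:  0.0221·cos θ + -0.3660·sin θ = -0.1044
  √(A²+B²)=0.3667;  θ3 = -1.5104+1.8595 ≈ 0.3491

θ₁ = 1.3093, θ₂ = 0.8729, θ₃ = 0.3491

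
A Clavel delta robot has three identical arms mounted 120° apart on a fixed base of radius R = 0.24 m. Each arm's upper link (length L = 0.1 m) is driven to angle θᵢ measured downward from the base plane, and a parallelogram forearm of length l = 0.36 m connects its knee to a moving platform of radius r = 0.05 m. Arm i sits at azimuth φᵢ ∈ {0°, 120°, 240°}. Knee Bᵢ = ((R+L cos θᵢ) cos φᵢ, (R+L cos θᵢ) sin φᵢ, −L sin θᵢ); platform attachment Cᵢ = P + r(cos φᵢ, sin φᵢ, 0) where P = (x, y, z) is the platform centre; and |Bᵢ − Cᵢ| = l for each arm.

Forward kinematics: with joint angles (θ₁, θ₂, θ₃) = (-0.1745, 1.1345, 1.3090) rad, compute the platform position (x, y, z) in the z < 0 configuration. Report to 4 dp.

φ1=0.0°: virtual centre (0.2885, 0.0000, 0.0174), radius l
O2 = (0.2323·cos120.0°, 0.2323·sin120.0°, -0.0906) = (-0.1161, 0.2011, -0.0906)
arm 3 at φ=240.0°: e+L cos θ3 = 0.2159;  O3 = (-0.1079, -0.1870, -0.0966)
eliminate P² terms by subtracting sphere 1 from 2 and 3
plane₁₂: -0.8092x+0.4023y+-0.2160z = -0.0214
det = 0.6215;  x = 0.0307+-0.2775z,  y = 0.0087+-0.0212z
sphere 1 gives Az²+Bz+C=0 with A=1.0774, B=0.1079, C=-0.0628;  B²−4AC=0.2822;  roots -0.2966, 0.1964;  negative root z = -0.2966
x = 0.1130, y = 0.0150

(0.1130, 0.0150, -0.2966)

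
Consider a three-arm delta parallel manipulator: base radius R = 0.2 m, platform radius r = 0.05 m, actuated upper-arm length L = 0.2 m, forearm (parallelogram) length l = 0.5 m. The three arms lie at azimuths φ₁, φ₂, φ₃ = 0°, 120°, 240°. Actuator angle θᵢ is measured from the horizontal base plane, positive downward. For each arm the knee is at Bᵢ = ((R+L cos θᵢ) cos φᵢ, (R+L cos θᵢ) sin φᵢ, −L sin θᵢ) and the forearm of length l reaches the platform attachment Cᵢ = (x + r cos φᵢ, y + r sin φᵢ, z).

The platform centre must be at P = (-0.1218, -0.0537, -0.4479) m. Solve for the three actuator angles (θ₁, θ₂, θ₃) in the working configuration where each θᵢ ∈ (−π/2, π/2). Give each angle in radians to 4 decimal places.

θ₁ = 0.8727, θ₂ = 0.4361, θ₃ = 0.0871

arm 1 (φ=0.0°): x'=-0.1218, y'=-0.0537
  A=0.2718, B=-0.4479, C=(l²−L²−A²−y'²−z²)/(2L)=-0.1684
  γ=atan2(-0.4479,0.2718)=-1.0254;  ψ=arccos(-0.3215)=1.8981;  θ1=γ+ψ≈0.8727
φ2=120.0° → target in arm frame (0.0144, 0.1323)
  A=0.1356, B=-0.4479, C=(l²−L²−A²−y'²−z²)/(2L)=-0.0663
  θ2 = atan2(B,A) + arccos(C/0.4680) = 0.4361
arm 3 (φ=240.0°): x'=0.1074, y'=-0.0786
  A=0.0426, B=-0.4479, C=(l²−L²−A²−y'²−z²)/(2L)=0.0035
  γ=atan2(-0.4479,0.0426)=-1.4760;  ψ=arccos(0.0077)=1.5631;  θ3=γ+ψ≈0.0871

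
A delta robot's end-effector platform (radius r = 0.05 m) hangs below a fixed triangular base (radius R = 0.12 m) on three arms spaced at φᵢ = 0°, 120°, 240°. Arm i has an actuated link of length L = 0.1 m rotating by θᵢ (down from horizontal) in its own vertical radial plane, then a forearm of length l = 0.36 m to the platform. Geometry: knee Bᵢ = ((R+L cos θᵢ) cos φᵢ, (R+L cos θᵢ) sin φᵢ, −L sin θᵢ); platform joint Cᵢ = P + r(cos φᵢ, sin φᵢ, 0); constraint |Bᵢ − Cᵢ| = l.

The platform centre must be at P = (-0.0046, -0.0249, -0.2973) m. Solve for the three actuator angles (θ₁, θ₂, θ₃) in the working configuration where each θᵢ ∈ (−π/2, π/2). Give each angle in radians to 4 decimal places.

θ₁ = -0.1747, θ₂ = -0.0874, θ₃ = -0.3492

φ1=0.0° → target in arm frame (-0.0046, -0.0249)
  e−x'=0.0746;  (l²−L²−(e−x')²−y'²−z²)/2L = 0.1251
  √(A²+B²)=0.3065;  θ1 = -1.3249+1.1503 ≈ -0.1747
arm 2 (φ=120.0°): x'=-0.0193, y'=0.0164
  A cos θ + B sin θ = C:  0.0893·cos θ + -0.2973·sin θ = 0.1149
  √(A²+B²)=0.3104;  θ2 = -1.2791+1.1917 ≈ -0.0874
arm 3 (φ=240.0°): x'=0.0239, y'=0.0085
  A=0.0461, B=-0.2973, C=(l²−L²−A²−y'²−z²)/(2L)=0.1451
  θ3 = atan2(B,A) + arccos(C/0.3009) = -0.3492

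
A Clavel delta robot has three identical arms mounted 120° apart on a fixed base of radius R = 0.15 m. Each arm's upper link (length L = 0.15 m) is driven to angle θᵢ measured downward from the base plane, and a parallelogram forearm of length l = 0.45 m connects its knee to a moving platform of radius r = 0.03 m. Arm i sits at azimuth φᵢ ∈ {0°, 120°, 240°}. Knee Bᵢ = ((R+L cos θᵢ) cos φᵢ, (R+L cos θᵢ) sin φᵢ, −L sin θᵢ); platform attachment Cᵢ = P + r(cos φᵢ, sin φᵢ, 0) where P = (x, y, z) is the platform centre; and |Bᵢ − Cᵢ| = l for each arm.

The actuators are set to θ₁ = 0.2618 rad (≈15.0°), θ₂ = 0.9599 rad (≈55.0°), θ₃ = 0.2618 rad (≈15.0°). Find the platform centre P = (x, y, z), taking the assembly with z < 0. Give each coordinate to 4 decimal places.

φ1=0.0°: virtual centre (0.2649, 0.0000, -0.0388), radius l
φ2=120.0°: virtual centre (-0.1030, 0.1784, -0.1229), radius l
O3 = (0.2649·cos240.0°, 0.2649·sin240.0°, -0.0388) = (-0.1324, -0.2294, -0.0388)
eliminate P² terms by subtracting sphere 1 from 2 and 3
linear system: -0.7358x+0.3569y = -0.0141−-0.1681z; -0.7947x+-0.4588y = 0.0000−0.0000z
det = 0.6212;  x = 0.0104+-0.1242z,  y = -0.0181+0.2150z
into |P−O₁|² = l²: 1.0617z² + 0.1331z + -0.1359 = 0;  Δ = 0.5949;  z = -0.4259 or 0.3006 → z<0 root = -0.4259
x = 0.0633, y = -0.1097

(0.0633, -0.1097, -0.4259)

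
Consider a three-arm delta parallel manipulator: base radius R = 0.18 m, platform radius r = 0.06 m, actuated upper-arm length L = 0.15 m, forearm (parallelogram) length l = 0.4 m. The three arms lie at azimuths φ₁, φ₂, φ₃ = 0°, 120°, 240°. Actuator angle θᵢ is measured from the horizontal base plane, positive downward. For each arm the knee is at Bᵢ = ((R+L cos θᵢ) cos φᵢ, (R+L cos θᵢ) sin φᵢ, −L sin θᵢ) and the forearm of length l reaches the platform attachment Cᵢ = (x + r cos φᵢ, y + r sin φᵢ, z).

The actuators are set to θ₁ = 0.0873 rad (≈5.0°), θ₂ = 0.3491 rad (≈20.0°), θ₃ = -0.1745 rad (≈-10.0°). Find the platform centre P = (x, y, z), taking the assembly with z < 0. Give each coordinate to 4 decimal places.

(0.0016, -0.0534, -0.3053)

φ1=0.0°: virtual centre (0.2694, 0.0000, -0.0131), radius l
arm 2 at φ=120.0°: (R−r)+L cos θ2 = 0.2610;  O2 = (-0.1305, 0.2260, -0.0513)
arm 3 at φ=240.0°: (R−r)+L cos θ3 = 0.2677;  O3 = (-0.1339, -0.2319, 0.0260)
subtract pairs → two planes through P
[-0.7998 0.4520 -0.0765]·P = -0.0020;  [-0.8066 -0.4637 0.0782]·P = -0.0004
Cramer: x(z) = 0.0015-0.0001z;  y(z) = -0.0018+0.1689z
sphere 1 gives Az²+Bz+C=0 with A=1.0285, B=0.0256, C=-0.0881;  B²−4AC=0.3629;  roots -0.3053, 0.2804;  negative root z = -0.3053
x = 0.0016, y = -0.0534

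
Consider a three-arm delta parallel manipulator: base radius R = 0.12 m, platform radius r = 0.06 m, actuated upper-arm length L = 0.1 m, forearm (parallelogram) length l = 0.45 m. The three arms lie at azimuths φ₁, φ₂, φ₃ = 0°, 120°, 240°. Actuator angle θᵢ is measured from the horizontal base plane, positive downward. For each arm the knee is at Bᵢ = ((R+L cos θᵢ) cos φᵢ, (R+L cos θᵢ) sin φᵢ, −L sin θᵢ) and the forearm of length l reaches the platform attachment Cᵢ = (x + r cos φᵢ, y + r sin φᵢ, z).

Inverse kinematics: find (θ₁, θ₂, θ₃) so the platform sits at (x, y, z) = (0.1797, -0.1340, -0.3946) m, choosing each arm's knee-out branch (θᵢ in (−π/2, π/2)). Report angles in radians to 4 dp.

rotate P by −φ1: (0.1797, -0.1340, -0.3946)
  e−x'=-0.1197;  (l²−L²−(e−x')²−y'²−z²)/2L = 0.0225
  γ=atan2(-0.3946,-0.1197)=-1.8653;  ψ=arccos(0.0546)=1.5161;  θ1=γ+ψ≈-0.3492
arm 2 (φ=120.0°): x'=-0.2059, y'=-0.0886
  A cos θ + B sin θ = C:  0.2659·cos θ + -0.3946·sin θ = -0.2088
  γ=atan2(-0.3946,0.2659)=-0.9778;  ψ=arccos(-0.4389)=2.0251;  θ2=γ+ψ≈1.0473
arm 3 (φ=240.0°): x'=0.0262, y'=0.2226
  A cos θ + B sin θ = C:  0.0338·cos θ + -0.3946·sin θ = -0.0696
  √(A²+B²)=0.3960;  θ3 = -1.4853+1.7474 ≈ 0.2620

θ₁ = -0.3492, θ₂ = 1.0473, θ₃ = 0.2620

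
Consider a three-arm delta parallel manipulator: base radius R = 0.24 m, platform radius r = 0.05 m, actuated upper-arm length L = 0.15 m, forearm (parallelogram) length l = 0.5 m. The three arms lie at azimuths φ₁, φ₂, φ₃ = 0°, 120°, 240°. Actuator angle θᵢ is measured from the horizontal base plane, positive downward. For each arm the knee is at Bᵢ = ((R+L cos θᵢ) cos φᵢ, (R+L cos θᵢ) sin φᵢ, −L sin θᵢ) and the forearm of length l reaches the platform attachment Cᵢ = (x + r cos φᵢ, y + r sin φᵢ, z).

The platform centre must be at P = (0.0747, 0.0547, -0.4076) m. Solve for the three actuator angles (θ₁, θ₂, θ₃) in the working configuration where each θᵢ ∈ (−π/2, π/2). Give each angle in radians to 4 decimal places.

θ₁ = -0.0869, θ₂ = 0.2619, θ₃ = 0.6984

φ1=0.0° → target in arm frame (0.0747, 0.0547)
  e−x'=0.1153;  (l²−L²−(e−x')²−y'²−z²)/2L = 0.1503
  γ=atan2(-0.4076,0.1153)=-1.2951;  ψ=arccos(0.3547)=1.2082;  θ1=γ+ψ≈-0.0869
arm 2 (φ=120.0°): x'=0.0100, y'=-0.0920
  A=0.1800, B=-0.4076, C=(l²−L²−A²−y'²−z²)/(2L)=0.0683
  √(A²+B²)=0.4456;  θ2 = -1.1550+1.4168 ≈ 0.2619
φ3=240.0° → target in arm frame (-0.0847, 0.0373)
  A=0.2747, B=-0.4076, C=(l²−L²−A²−y'²−z²)/(2L)=-0.0517
  γ=atan2(-0.4076,0.2747)=-0.9777;  ψ=arccos(-0.1051)=1.6761;  θ3=γ+ψ≈0.6984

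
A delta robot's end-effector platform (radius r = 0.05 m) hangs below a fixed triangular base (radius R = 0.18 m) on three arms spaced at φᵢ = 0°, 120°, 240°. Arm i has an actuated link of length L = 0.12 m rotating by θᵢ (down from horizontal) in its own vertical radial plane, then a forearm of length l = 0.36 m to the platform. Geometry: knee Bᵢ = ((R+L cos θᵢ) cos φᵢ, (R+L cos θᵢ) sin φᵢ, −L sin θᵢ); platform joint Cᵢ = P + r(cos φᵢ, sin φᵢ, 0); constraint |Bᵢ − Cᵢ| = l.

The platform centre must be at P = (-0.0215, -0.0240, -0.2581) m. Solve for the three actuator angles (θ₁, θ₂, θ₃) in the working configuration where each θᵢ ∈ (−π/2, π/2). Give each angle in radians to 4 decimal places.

θ₁ = 0.1745, θ₂ = 0.0880, θ₃ = -0.2615

arm 1 (φ=0.0°): x'=-0.0215, y'=-0.0240
  e−x'=0.1515;  (l²−L²−(e−x')²−y'²−z²)/2L = 0.1044
  √(A²+B²)=0.2993;  θ1 = -1.0400+1.2145 ≈ 0.1745
φ2=120.0° → target in arm frame (-0.0100, 0.0306)
  A cos θ + B sin θ = C:  0.1400·cos θ + -0.2581·sin θ = 0.1168
  √(A²+B²)=0.2936;  θ2 = -1.0737+1.1616 ≈ 0.0880
arm 3 (φ=240.0°): x'=0.0315, y'=-0.0066
  e−x'=0.0985;  (l²−L²−(e−x')²−y'²−z²)/2L = 0.1619
  √(A²+B²)=0.2762;  θ3 = -1.2063+0.9448 ≈ -0.2615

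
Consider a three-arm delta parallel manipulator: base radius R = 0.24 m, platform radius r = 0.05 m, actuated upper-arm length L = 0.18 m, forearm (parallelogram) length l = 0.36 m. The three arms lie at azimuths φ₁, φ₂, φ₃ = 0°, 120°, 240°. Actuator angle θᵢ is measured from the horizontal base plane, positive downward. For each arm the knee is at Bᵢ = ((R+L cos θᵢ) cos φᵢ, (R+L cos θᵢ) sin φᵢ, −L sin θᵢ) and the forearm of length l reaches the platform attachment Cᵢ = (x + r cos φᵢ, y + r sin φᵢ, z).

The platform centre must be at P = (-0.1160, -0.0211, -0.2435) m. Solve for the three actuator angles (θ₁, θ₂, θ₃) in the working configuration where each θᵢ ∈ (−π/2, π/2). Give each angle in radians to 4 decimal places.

arm 1 (φ=0.0°): x'=-0.1160, y'=-0.0211
  e−x'=0.3060;  (l²−L²−(e−x')²−y'²−z²)/2L = -0.1560
  √(A²+B²)=0.3911;  θ1 = -0.6721+1.9812 ≈ 1.3091
arm 2 (φ=120.0°): x'=0.0397, y'=0.1110
  e−x'=0.1503;  (l²−L²−(e−x')²−y'²−z²)/2L = 0.0083
  √(A²+B²)=0.2861;  θ2 = -1.0179+1.5416 ≈ 0.5238
arm 3 (φ=240.0°): x'=0.0763, y'=-0.0899
  A cos θ + B sin θ = C:  0.1137·cos θ + -0.2435·sin θ = 0.0469
  θ3 = atan2(B,A) + arccos(C/0.2687) = 0.2615

θ₁ = 1.3091, θ₂ = 0.5238, θ₃ = 0.2615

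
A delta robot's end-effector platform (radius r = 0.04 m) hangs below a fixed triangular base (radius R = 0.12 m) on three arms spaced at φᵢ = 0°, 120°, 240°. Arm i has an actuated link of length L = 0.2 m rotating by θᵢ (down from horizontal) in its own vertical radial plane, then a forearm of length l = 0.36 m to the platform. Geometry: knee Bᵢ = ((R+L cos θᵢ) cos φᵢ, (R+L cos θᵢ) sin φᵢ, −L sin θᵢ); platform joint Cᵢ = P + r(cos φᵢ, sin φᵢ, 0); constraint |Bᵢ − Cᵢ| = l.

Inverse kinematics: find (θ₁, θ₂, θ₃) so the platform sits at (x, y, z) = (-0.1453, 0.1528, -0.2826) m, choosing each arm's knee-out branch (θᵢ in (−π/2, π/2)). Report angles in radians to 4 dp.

arm 1 (φ=0.0°): x'=-0.1453, y'=0.1528
  A=0.2253, B=-0.2826, C=(l²−L²−A²−y'²−z²)/(2L)=-0.1609
  θ1 = atan2(B,A) + arccos(C/0.3614) = 1.1345
φ2=120.0° → target in arm frame (0.2050, 0.0494)
  A cos θ + B sin θ = C:  -0.1250·cos θ + -0.2826·sin θ = -0.0208
  √(A²+B²)=0.3090;  θ2 = -1.9872+1.6382 ≈ -0.3490
arm 3 (φ=240.0°): x'=-0.0597, y'=-0.2022
  e−x'=0.1397;  (l²−L²−(e−x')²−y'²−z²)/2L = -0.1267
  √(A²+B²)=0.3152;  θ3 = -1.1117+1.9843 ≈ 0.8726

θ₁ = 1.1345, θ₂ = -0.3490, θ₃ = 0.8726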